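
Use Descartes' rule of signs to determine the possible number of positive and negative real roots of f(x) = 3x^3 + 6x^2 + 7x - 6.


Descartes' rule of signs:

For positive roots, count sign changes in f(x) = 3x^3 + 6x^2 + 7x - 6:
Signs of coefficients: +, +, +, -
Number of sign changes: 1
Possible positive real roots: 1

For negative roots, examine f(-x) = -3x^3 + 6x^2 - 7x - 6:
Signs of coefficients: -, +, -, -
Number of sign changes: 2
Possible negative real roots: 2, 0

Positive roots: 1; Negative roots: 2 or 0


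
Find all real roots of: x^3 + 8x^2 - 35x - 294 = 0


Let p(x) = x^3 + 8x^2 - 35x - 294. By the rational root theorem (leading coefficient 1), any rational root is an integer divisor of 294: try ±1, ±2, ... in turn.
Test x = 1: value = -320 ≠ 0.
Test x = -1: value = -252 ≠ 0.
Test x = 2: value = -324 ≠ 0.
Test x = -2: value = -200 ≠ 0.
Test x = 3: value = -300 ≠ 0.
Test x = -3: value = -144 ≠ 0.
Test x = 6: value = 0 ✓, so (x - 6) is a factor.
Synthetic division by (x - 6): bring down 1; 1(6) + 8 = 14; 14(6) - 35 = 49; 49(6) - 294 = 0 → quotient x^2 + 14x + 49, remainder 0.
Solve the quadratic x^2 + 14x + 49 = 0: discriminant = 14^2 - 4(1)(49) = 196 - 196 = 0.
Discriminant = 0, so a double root: x = -14/2 = -7.

x = -7 (multiplicity 2), x = 6


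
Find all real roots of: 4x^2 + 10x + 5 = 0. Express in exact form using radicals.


Using the quadratic formula: x = (-b ± sqrt(b^2 - 4ac)) / (2a)
Here a = 4, b = 10, c = 5
Discriminant = b^2 - 4ac = 10^2 - 4(4)(5) = 100 - 80 = 20
Since discriminant = 20 > 0, there are two real roots.
x = (-10 ± 2*sqrt(5)) / 8
Simplifying: x = (-5 ± sqrt(5)) / 4
Numerically: x ≈ -0.6910 or x ≈ -1.8090

x = (-5 + sqrt(5)) / 4 or x = (-5 - sqrt(5)) / 4


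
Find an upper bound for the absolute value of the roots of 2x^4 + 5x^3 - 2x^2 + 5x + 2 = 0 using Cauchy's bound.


Cauchy's bound: all roots r satisfy |r| <= 1 + max(|a_i/a_n|) for i = 0,...,n-1
where a_n is the leading coefficient.

Coefficients: [2, 5, -2, 5, 2]
Leading coefficient a_n = 2
Ratios |a_i/a_n|: 5/2, 1, 5/2, 1
Maximum ratio: 5/2
Cauchy's bound: |r| <= 1 + 5/2 = 7/2

Upper bound = 7/2


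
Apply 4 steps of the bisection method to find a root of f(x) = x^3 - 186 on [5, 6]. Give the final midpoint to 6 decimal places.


f(x) = x^3 - 186
f(5) = -61 < 0
f(6) = 30 > 0

Step 1: midpoint = (5.000000 + 6.000000)/2 = 5.500000
  f(5.500000) = -19.625000
  f(mid) < 0, so root is in [5.500000, 6.000000]

Step 2: midpoint = (5.500000 + 6.000000)/2 = 5.750000
  f(5.750000) = 4.109375
  f(mid) > 0, so root is in [5.500000, 5.750000]

Step 3: midpoint = (5.500000 + 5.750000)/2 = 5.625000
  f(5.625000) = -8.021484
  f(mid) < 0, so root is in [5.625000, 5.750000]

Step 4: midpoint = (5.625000 + 5.750000)/2 = 5.687500
  f(5.687500) = -2.022705
  f(mid) < 0, so root is in [5.687500, 5.750000]

midpoint = 5.687500


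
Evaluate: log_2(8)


We need the exponent such that 2^? = 8
2^3 = 8
Therefore log_2(8) = 3

3


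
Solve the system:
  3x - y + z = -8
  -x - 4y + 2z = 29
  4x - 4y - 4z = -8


Using Cramer's rule. Expand each determinant along the first row.
D  = 3*[(-4)*(-4) - 2*(-4)] - (-1)*[(-1)*(-4) - 2*4] + 1*[(-1)*(-4) - (-4)*4]
  = 3*(24) - (-1)*(-4) + 1*(20) = 88
Dx = (-8)*[(-4)*(-4) - 2*(-4)] - (-1)*[29*(-4) - 2*(-8)] + 1*[29*(-4) - (-4)*(-8)]
  = (-8)*(24) - (-1)*(-100) + 1*(-148) = -440
Dy = 3*[29*(-4) - 2*(-8)] - (-8)*[(-1)*(-4) - 2*4] + 1*[(-1)*(-8) - 29*4]
  = 3*(-100) - (-8)*(-4) + 1*(-108) = -440
Dz = 3*[(-4)*(-8) - 29*(-4)] - (-1)*[(-1)*(-8) - 29*4] + (-8)*[(-1)*(-4) - (-4)*4]
  = 3*(148) - (-1)*(-108) + (-8)*(20) = 176
x = Dx/D = -440/88 = -5, y = Dy/D = -440/88 = -5, z = Dz/D = 176/88 = 2
Check eq1: (3)(-5) + (-1)(-5) + (1)(2) = -8 = -8 ✓
Check eq2: (-1)(-5) + (-4)(-5) + (2)(2) = 29 = 29 ✓
Check eq3: (4)(-5) + (-4)(-5) + (-4)(2) = -8 = -8 ✓

x = -5, y = -5, z = 2


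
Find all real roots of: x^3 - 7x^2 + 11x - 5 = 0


Let p(x) = x^3 - 7x^2 + 11x - 5. By the rational root theorem (leading coefficient 1), any rational root is an integer divisor of 5: try ±1, ±2, ... in turn.
Test x = 1: value = 0 ✓, so (x - 1) is a factor.
Synthetic division by (x - 1): bring down 1; 1(1) - 7 = -6; (-6)(1) + 11 = 5; 5(1) - 5 = 0 → quotient x^2 - 6x + 5, remainder 0.
Solve the quadratic x^2 - 6x + 5 = 0: discriminant = (-6)^2 - 4(1)(5) = 36 - 20 = 16.
sqrt(16) = 4, so x = (6 ± 4)/2: x = 5 or x = 1.

x = 1 (multiplicity 2), x = 5


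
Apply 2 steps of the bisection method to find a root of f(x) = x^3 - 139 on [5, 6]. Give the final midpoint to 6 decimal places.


f(x) = x^3 - 139
f(5) = -14 < 0
f(6) = 77 > 0

Step 1: midpoint = (5.000000 + 6.000000)/2 = 5.500000
  f(5.500000) = 27.375000
  f(mid) > 0, so root is in [5.000000, 5.500000]

Step 2: midpoint = (5.000000 + 5.500000)/2 = 5.250000
  f(5.250000) = 5.703125
  f(mid) > 0, so root is in [5.000000, 5.250000]

midpoint = 5.250000


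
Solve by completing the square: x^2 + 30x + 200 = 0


Start: x^2 + 30x + 200 = 0
Move constant: x^2 + 30x = -200
Half of 30 is 15, squared is 225
Add 225 to both sides: x^2 + 30x + 225 = 25
(x + 15)^2 = 25
x + 15 = ±5
x = -15 + 5 = -10 or x = -15 - 5 = -20

x = -20, x = -10


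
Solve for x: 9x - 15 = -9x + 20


Starting with: 9x - 15 = -9x + 20
Move all x terms to left: (9 + 9)x = 20 + 15
Simplify: 18x = 35
Divide both sides by 18: x = 35/18

x = 35/18


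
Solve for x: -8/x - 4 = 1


Subtract -4 from both sides: -8/x = 5
Multiply both sides by x: -8 = 5 * x
Divide by 5: x = -8/5

x = -8/5


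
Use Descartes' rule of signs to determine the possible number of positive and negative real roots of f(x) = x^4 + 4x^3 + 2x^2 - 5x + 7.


Descartes' rule of signs:

For positive roots, count sign changes in f(x) = x^4 + 4x^3 + 2x^2 - 5x + 7:
Signs of coefficients: +, +, +, -, +
Number of sign changes: 2
Possible positive real roots: 2, 0

For negative roots, examine f(-x) = x^4 - 4x^3 + 2x^2 + 5x + 7:
Signs of coefficients: +, -, +, +, +
Number of sign changes: 2
Possible negative real roots: 2, 0

Positive roots: 2 or 0; Negative roots: 2 or 0


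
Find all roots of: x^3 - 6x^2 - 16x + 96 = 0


Let p(x) = x^3 - 6x^2 - 16x + 96. By the rational root theorem (leading coefficient 1), any rational root is an integer divisor of 96: try ±1, ±2, ... in turn.
Test x = 1: value = 75 ≠ 0.
Test x = -1: value = 105 ≠ 0.
Test x = 2: value = 48 ≠ 0.
Test x = -2: value = 96 ≠ 0.
Test x = 3: value = 21 ≠ 0.
Test x = -3: value = 63 ≠ 0.
Test x = 4: value = 0 ✓, so (x - 4) is a factor.
Synthetic division by (x - 4): bring down 1; 1(4) - 6 = -2; (-2)(4) - 16 = -24; (-24)(4) + 96 = 0 → quotient x^2 - 2x - 24, remainder 0.
Solve the quadratic x^2 - 2x - 24 = 0: discriminant = (-2)^2 - 4(1)(-24) = 4 + 96 = 100.
sqrt(100) = 10, so x = (2 ± 10)/2: x = 6 or x = -4.
Collecting all roots found:

x = -4, x = 4, x = 6


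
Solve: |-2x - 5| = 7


An absolute value equation |expr| = 7 gives two cases:
Case 1: -2x - 5 = 7
  -2x = 12, so x = -6
Case 2: -2x - 5 = -7
  -2x = -2, so x = 1

x = -6, x = 1


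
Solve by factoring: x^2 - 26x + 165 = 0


We need two numbers that multiply to 165 and add to -26.
Those numbers are -15 and -11 (since (-15) * (-11) = 165 and (-15) + (-11) = -26).
So x^2 - 26x + 165 = (x - 15)(x - 11) = 0
Setting each factor to zero: x = 15 or x = 11

x = 11, x = 15


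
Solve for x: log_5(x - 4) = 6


Convert to exponential form: x - 4 = 5^6 = 15625
x = 15625 + 4 = 15629
Check: log_5(15629 - 4) = log_5(15625) = log_5(15625) = 6 ✓

x = 15629


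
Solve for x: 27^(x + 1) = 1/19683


Express both sides with the same base.
1/19683 = 27^(-3)
Since the bases match, equate exponents: x + 1 = -3
So x = -3 - (1) = -4

x = -4


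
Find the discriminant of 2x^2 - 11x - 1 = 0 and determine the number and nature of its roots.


For ax^2 + bx + c = 0, discriminant D = b^2 - 4ac
Here a = 2, b = -11, c = -1
D = (-11)^2 - 4(2)(-1) = 121 + 8 = 129

D = 129 > 0 but not a perfect square
The equation has 2 distinct real irrational roots.

Discriminant = 129, 2 distinct real irrational roots


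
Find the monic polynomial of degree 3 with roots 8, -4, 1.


A monic polynomial with roots 8, -4, 1 is:
p(x) = (x - 8)(x + 4)(x - 1)
After multiplying by (x - 8): x - 8
After multiplying by (x + 4): x^2 - 4x - 32
After multiplying by (x - 1): x^3 - 5x^2 - 28x + 32

x^3 - 5x^2 - 28x + 32


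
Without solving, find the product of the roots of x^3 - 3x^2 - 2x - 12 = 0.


By Vieta's formulas for x^3 + bx^2 + cx + d = 0:
  r1 + r2 + r3 = -b/a = 3
  r1*r2 + r1*r3 + r2*r3 = c/a = -2
  r1*r2*r3 = -d/a = 12


Product = 12


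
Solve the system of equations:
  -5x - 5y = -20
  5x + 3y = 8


Using Cramer's rule:
Determinant D = (-5)(3) - (5)(-5) = -15 + 25 = 10
Dx = (-20)(3) - (8)(-5) = -60 + 40 = -20
Dy = (-5)(8) - (5)(-20) = -40 + 100 = 60
x = Dx/D = -20/10 = -2
y = Dy/D = 60/10 = 6

x = -2, y = 6


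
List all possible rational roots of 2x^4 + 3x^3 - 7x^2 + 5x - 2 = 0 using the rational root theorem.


Rational root theorem: possible roots are ±p/q where:
  p divides the constant term (-2): p ∈ {1, 2}
  q divides the leading coefficient (2): q ∈ {1, 2}

All possible rational roots: -2, -1, -1/2, 1/2, 1, 2

-2, -1, -1/2, 1/2, 1, 2


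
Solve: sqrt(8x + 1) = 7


Square both sides: 8x + 1 = 7^2 = 49
8x = 49 - 1 = 48
x = 6
Check: sqrt(8*6 + 1) = sqrt(49) = 7 ✓

x = 6


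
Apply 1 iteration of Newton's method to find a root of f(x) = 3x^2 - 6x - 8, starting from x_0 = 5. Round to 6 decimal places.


Newton's method: x_(n+1) = x_n - f(x_n)/f'(x_n)
f(x) = 3x^2 - 6x - 8
f'(x) = 6x - 6

Iteration 1:
  f(5.000000) = 37.000000
  f'(5.000000) = 24.000000
  x_1 = 5.000000 - (37.000000)/(24.000000) = 3.458333

x_1 = 3.458333


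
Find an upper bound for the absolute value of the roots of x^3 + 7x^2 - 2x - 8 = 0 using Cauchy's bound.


Cauchy's bound: all roots r satisfy |r| <= 1 + max(|a_i/a_n|) for i = 0,...,n-1
where a_n is the leading coefficient.

Coefficients: [1, 7, -2, -8]
Leading coefficient a_n = 1
Ratios |a_i/a_n|: 7, 2, 8
Maximum ratio: 8
Cauchy's bound: |r| <= 1 + 8 = 9

Upper bound = 9


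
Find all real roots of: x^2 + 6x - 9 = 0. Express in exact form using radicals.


Using the quadratic formula: x = (-b ± sqrt(b^2 - 4ac)) / (2a)
Here a = 1, b = 6, c = -9
Discriminant = b^2 - 4ac = 6^2 - 4(1)(-9) = 36 + 36 = 72
Since discriminant = 72 > 0, there are two real roots.
x = (-6 ± 6*sqrt(2)) / 2
Simplifying: x = -3 ± 3*sqrt(2)
Numerically: x ≈ 1.2426 or x ≈ -7.2426

x = -3 + 3*sqrt(2) or x = -3 - 3*sqrt(2)


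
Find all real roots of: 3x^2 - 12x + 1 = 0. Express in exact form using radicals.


Using the quadratic formula: x = (-b ± sqrt(b^2 - 4ac)) / (2a)
Here a = 3, b = -12, c = 1
Discriminant = b^2 - 4ac = (-12)^2 - 4(3)(1) = 144 - 12 = 132
Since discriminant = 132 > 0, there are two real roots.
x = (12 ± 2*sqrt(33)) / 6
Simplifying: x = (6 ± sqrt(33)) / 3
Numerically: x ≈ 3.9149 or x ≈ 0.0851

x = (6 + sqrt(33)) / 3 or x = (6 - sqrt(33)) / 3


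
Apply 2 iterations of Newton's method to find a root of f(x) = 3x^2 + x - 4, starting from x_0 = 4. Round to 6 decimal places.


Newton's method: x_(n+1) = x_n - f(x_n)/f'(x_n)
f(x) = 3x^2 + x - 4
f'(x) = 6x + 1

Iteration 1:
  f(4.000000) = 48.000000
  f'(4.000000) = 25.000000
  x_1 = 4.000000 - (48.000000)/(25.000000) = 2.080000

Iteration 2:
  f(2.080000) = 11.059200
  f'(2.080000) = 13.480000
  x_2 = 2.080000 - (11.059200)/(13.480000) = 1.259585

x_2 = 1.259585


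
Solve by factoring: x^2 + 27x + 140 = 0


We need two numbers that multiply to 140 and add to 27.
Those numbers are 20 and 7 (since 20 * 7 = 140 and 20 + 7 = 27).
So x^2 + 27x + 140 = (x + 20)(x + 7) = 0
Setting each factor to zero: x = -20 or x = -7

x = -20, x = -7


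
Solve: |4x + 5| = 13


An absolute value equation |expr| = 13 gives two cases:
Case 1: 4x + 5 = 13
  4x = 8, so x = 2
Case 2: 4x + 5 = -13
  4x = -18, so x = -9/2

x = -9/2, x = 2


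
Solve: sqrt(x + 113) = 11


Square both sides: x + 113 = 11^2 = 121
x = 121 - 113 = 8
x = 8
Check: sqrt(1*8 + 113) = sqrt(121) = 11 ✓

x = 8


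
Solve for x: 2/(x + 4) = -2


Multiply both sides by (x + 4): 2 = -2(x + 4)
Distribute: 2 = -2x - 8
-2x = 2 + 8 = 10
x = -5

x = -5


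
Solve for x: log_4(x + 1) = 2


Convert to exponential form: x + 1 = 4^2 = 16
x = 16 - 1 = 15
Check: log_4(15 + 1) = log_4(16) = log_4(16) = 2 ✓

x = 15


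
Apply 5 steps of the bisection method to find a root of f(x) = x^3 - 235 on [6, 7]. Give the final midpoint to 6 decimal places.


f(x) = x^3 - 235
f(6) = -19 < 0
f(7) = 108 > 0

Step 1: midpoint = (6.000000 + 7.000000)/2 = 6.500000
  f(6.500000) = 39.625000
  f(mid) > 0, so root is in [6.000000, 6.500000]

Step 2: midpoint = (6.000000 + 6.500000)/2 = 6.250000
  f(6.250000) = 9.140625
  f(mid) > 0, so root is in [6.000000, 6.250000]

Step 3: midpoint = (6.000000 + 6.250000)/2 = 6.125000
  f(6.125000) = -5.216797
  f(mid) < 0, so root is in [6.125000, 6.250000]

Step 4: midpoint = (6.125000 + 6.250000)/2 = 6.187500
  f(6.187500) = 1.889404
  f(mid) > 0, so root is in [6.125000, 6.187500]

Step 5: midpoint = (6.125000 + 6.187500)/2 = 6.156250
  f(6.156250) = -1.681732
  f(mid) < 0, so root is in [6.156250, 6.187500]

midpoint = 6.156250


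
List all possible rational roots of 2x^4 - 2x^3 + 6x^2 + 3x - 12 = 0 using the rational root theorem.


Rational root theorem: possible roots are ±p/q where:
  p divides the constant term (-12): p ∈ {1, 2, 3, 4, 6, 12}
  q divides the leading coefficient (2): q ∈ {1, 2}

All possible rational roots: -12, -6, -4, -3, -2, -3/2, -1, -1/2, 1/2, 1, 3/2, 2, 3, 4, 6, 12

-12, -6, -4, -3, -2, -3/2, -1, -1/2, 1/2, 1, 3/2, 2, 3, 4, 6, 12


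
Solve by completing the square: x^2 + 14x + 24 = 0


Start: x^2 + 14x + 24 = 0
Move constant: x^2 + 14x = -24
Half of 14 is 7, squared is 49
Add 49 to both sides: x^2 + 14x + 49 = 25
(x + 7)^2 = 25
x + 7 = ±5
x = -7 + 5 = -2 or x = -7 - 5 = -12

x = -12, x = -2


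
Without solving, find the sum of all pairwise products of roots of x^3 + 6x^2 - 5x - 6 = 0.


By Vieta's formulas for x^3 + bx^2 + cx + d = 0:
  r1 + r2 + r3 = -b/a = -6
  r1*r2 + r1*r3 + r2*r3 = c/a = -5
  r1*r2*r3 = -d/a = 6


Sum of pairwise products = -5


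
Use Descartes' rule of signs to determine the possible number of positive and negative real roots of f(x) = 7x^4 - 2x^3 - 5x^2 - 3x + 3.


Descartes' rule of signs:

For positive roots, count sign changes in f(x) = 7x^4 - 2x^3 - 5x^2 - 3x + 3:
Signs of coefficients: +, -, -, -, +
Number of sign changes: 2
Possible positive real roots: 2, 0

For negative roots, examine f(-x) = 7x^4 + 2x^3 - 5x^2 + 3x + 3:
Signs of coefficients: +, +, -, +, +
Number of sign changes: 2
Possible negative real roots: 2, 0

Positive roots: 2 or 0; Negative roots: 2 or 0


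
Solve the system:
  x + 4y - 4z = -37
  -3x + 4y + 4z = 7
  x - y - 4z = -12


Using Cramer's rule. Expand each determinant along the first row.
D  = 1*[4*(-4) - 4*(-1)] - 4*[(-3)*(-4) - 4*1] + (-4)*[(-3)*(-1) - 4*1]
  = 1*(-12) - 4*(8) + (-4)*(-1) = -40
Dx = (-37)*[4*(-4) - 4*(-1)] - 4*[7*(-4) - 4*(-12)] + (-4)*[7*(-1) - 4*(-12)]
  = (-37)*(-12) - 4*(20) + (-4)*(41) = 200
Dy = 1*[7*(-4) - 4*(-12)] - (-37)*[(-3)*(-4) - 4*1] + (-4)*[(-3)*(-12) - 7*1]
  = 1*(20) - (-37)*(8) + (-4)*(29) = 200
Dz = 1*[4*(-12) - 7*(-1)] - 4*[(-3)*(-12) - 7*1] + (-37)*[(-3)*(-1) - 4*1]
  = 1*(-41) - 4*(29) + (-37)*(-1) = -120
x = Dx/D = 200/-40 = -5, y = Dy/D = 200/-40 = -5, z = Dz/D = -120/-40 = 3
Check eq1: (1)(-5) + (4)(-5) + (-4)(3) = -37 = -37 ✓
Check eq2: (-3)(-5) + (4)(-5) + (4)(3) = 7 = 7 ✓
Check eq3: (1)(-5) + (-1)(-5) + (-4)(3) = -12 = -12 ✓

x = -5, y = -5, z = 3


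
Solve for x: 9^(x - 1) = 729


Express both sides with the same base.
729 = 9^3
Since the bases match, equate exponents: x - 1 = 3
So x = 3 - (-1) = 4

x = 4


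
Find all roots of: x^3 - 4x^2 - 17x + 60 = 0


Let p(x) = x^3 - 4x^2 - 17x + 60. By the rational root theorem (leading coefficient 1), any rational root is an integer divisor of 60: try ±1, ±2, ... in turn.
Test x = 1: value = 40 ≠ 0.
Test x = -1: value = 72 ≠ 0.
Test x = 2: value = 18 ≠ 0.
Test x = -2: value = 70 ≠ 0.
Test x = 3: value = 0 ✓, so (x - 3) is a factor.
Synthetic division by (x - 3): bring down 1; 1(3) - 4 = -1; (-1)(3) - 17 = -20; (-20)(3) + 60 = 0 → quotient x^2 - x - 20, remainder 0.
Solve the quadratic x^2 - x - 20 = 0: discriminant = (-1)^2 - 4(1)(-20) = 1 + 80 = 81.
sqrt(81) = 9, so x = (1 ± 9)/2: x = 5 or x = -4.
Collecting all roots found:

x = -4, x = 3, x = 5


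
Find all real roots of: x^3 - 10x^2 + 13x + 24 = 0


Let p(x) = x^3 - 10x^2 + 13x + 24. By the rational root theorem (leading coefficient 1), any rational root is an integer divisor of 24: try ±1, ±2, ... in turn.
Test x = 1: value = 28 ≠ 0.
Test x = -1: value = 0 ✓, so (x + 1) is a factor.
Synthetic division by (x + 1): bring down 1; 1(-1) - 10 = -11; (-11)(-1) + 13 = 24; 24(-1) + 24 = 0 → quotient x^2 - 11x + 24, remainder 0.
Solve the quadratic x^2 - 11x + 24 = 0: discriminant = (-11)^2 - 4(1)(24) = 121 - 96 = 25.
sqrt(25) = 5, so x = (11 ± 5)/2: x = 8 or x = 3.

x = -1, x = 3, x = 8


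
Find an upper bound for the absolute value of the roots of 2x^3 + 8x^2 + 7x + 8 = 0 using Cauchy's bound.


Cauchy's bound: all roots r satisfy |r| <= 1 + max(|a_i/a_n|) for i = 0,...,n-1
where a_n is the leading coefficient.

Coefficients: [2, 8, 7, 8]
Leading coefficient a_n = 2
Ratios |a_i/a_n|: 4, 7/2, 4
Maximum ratio: 4
Cauchy's bound: |r| <= 1 + 4 = 5

Upper bound = 5


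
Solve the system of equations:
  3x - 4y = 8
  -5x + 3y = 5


Using Cramer's rule:
Determinant D = (3)(3) - (-5)(-4) = 9 - 20 = -11
Dx = (8)(3) - (5)(-4) = 24 + 20 = 44
Dy = (3)(5) - (-5)(8) = 15 + 40 = 55
x = Dx/D = 44/-11 = -4
y = Dy/D = 55/-11 = -5

x = -4, y = -5


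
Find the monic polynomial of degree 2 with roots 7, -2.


A monic polynomial with roots 7, -2 is:
p(x) = (x - 7)(x + 2)
After multiplying by (x - 7): x - 7
After multiplying by (x + 2): x^2 - 5x - 14

x^2 - 5x - 14


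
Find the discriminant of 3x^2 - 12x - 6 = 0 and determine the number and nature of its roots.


For ax^2 + bx + c = 0, discriminant D = b^2 - 4ac
Here a = 3, b = -12, c = -6
D = (-12)^2 - 4(3)(-6) = 144 + 72 = 216

D = 216 > 0 but not a perfect square
The equation has 2 distinct real irrational roots.

Discriminant = 216, 2 distinct real irrational roots


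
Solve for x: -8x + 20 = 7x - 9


Starting with: -8x + 20 = 7x - 9
Move all x terms to left: (-8 - 7)x = -9 - 20
Simplify: -15x = -29
Divide both sides by -15: x = 29/15

x = 29/15


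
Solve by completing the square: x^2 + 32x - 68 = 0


Start: x^2 + 32x - 68 = 0
Move constant: x^2 + 32x = 68
Half of 32 is 16, squared is 256
Add 256 to both sides: x^2 + 32x + 256 = 324
(x + 16)^2 = 324
x + 16 = ±18
x = -16 + 18 = 2 or x = -16 - 18 = -34

x = -34, x = 2


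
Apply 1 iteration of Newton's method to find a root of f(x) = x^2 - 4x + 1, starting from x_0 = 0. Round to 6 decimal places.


Newton's method: x_(n+1) = x_n - f(x_n)/f'(x_n)
f(x) = x^2 - 4x + 1
f'(x) = 2x - 4

Iteration 1:
  f(0.000000) = 1.000000
  f'(0.000000) = -4.000000
  x_1 = 0.000000 - (1.000000)/(-4.000000) = 0.250000

x_1 = 0.250000


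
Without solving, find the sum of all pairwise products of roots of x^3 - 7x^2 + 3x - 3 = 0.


By Vieta's formulas for x^3 + bx^2 + cx + d = 0:
  r1 + r2 + r3 = -b/a = 7
  r1*r2 + r1*r3 + r2*r3 = c/a = 3
  r1*r2*r3 = -d/a = 3


Sum of pairwise products = 3


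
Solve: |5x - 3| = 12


An absolute value equation |expr| = 12 gives two cases:
Case 1: 5x - 3 = 12
  5x = 15, so x = 3
Case 2: 5x - 3 = -12
  5x = -9, so x = -9/5

x = -9/5, x = 3


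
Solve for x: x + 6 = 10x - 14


Starting with: x + 6 = 10x - 14
Move all x terms to left: (1 - 10)x = -14 - 6
Simplify: -9x = -20
Divide both sides by -9: x = 20/9

x = 20/9


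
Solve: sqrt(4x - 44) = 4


Square both sides: 4x - 44 = 4^2 = 16
4x = 16 + 44 = 60
x = 15
Check: sqrt(4*15 - 44) = sqrt(16) = 4 ✓

x = 15


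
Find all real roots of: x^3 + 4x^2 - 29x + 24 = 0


Let p(x) = x^3 + 4x^2 - 29x + 24. By the rational root theorem (leading coefficient 1), any rational root is an integer divisor of 24: try ±1, ±2, ... in turn.
Test x = 1: value = 0 ✓, so (x - 1) is a factor.
Synthetic division by (x - 1): bring down 1; 1(1) + 4 = 5; 5(1) - 29 = -24; (-24)(1) + 24 = 0 → quotient x^2 + 5x - 24, remainder 0.
Solve the quadratic x^2 + 5x - 24 = 0: discriminant = 5^2 - 4(1)(-24) = 25 + 96 = 121.
sqrt(121) = 11, so x = (-5 ± 11)/2: x = 3 or x = -8.

x = -8, x = 1, x = 3


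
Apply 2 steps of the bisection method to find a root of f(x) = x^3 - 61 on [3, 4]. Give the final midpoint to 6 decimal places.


f(x) = x^3 - 61
f(3) = -34 < 0
f(4) = 3 > 0

Step 1: midpoint = (3.000000 + 4.000000)/2 = 3.500000
  f(3.500000) = -18.125000
  f(mid) < 0, so root is in [3.500000, 4.000000]

Step 2: midpoint = (3.500000 + 4.000000)/2 = 3.750000
  f(3.750000) = -8.265625
  f(mid) < 0, so root is in [3.750000, 4.000000]

midpoint = 3.750000


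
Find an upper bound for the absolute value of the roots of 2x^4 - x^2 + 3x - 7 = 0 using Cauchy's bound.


Cauchy's bound: all roots r satisfy |r| <= 1 + max(|a_i/a_n|) for i = 0,...,n-1
where a_n is the leading coefficient.

Coefficients: [2, 0, -1, 3, -7]
Leading coefficient a_n = 2
Ratios |a_i/a_n|: 0, 1/2, 3/2, 7/2
Maximum ratio: 7/2
Cauchy's bound: |r| <= 1 + 7/2 = 9/2

Upper bound = 9/2


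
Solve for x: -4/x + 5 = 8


Subtract 5 from both sides: -4/x = 3
Multiply both sides by x: -4 = 3 * x
Divide by 3: x = -4/3

x = -4/3


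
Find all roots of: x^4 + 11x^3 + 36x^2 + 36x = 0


The constant term is 0, so x = 0 is a root. Factor out x:
  x^3 + 11x^2 + 36x + 36 = 0
Let p(x) = x^3 + 11x^2 + 36x + 36. By the rational root theorem (leading coefficient 1), any rational root is an integer divisor of 36: try ±1, ±2, ... in turn.
Test x = 1: value = 84 ≠ 0.
Test x = -1: value = 10 ≠ 0.
Test x = 2: value = 160 ≠ 0.
Test x = -2: value = 0 ✓, so (x + 2) is a factor.
Synthetic division by (x + 2): bring down 1; 1(-2) + 11 = 9; 9(-2) + 36 = 18; 18(-2) + 36 = 0 → quotient x^2 + 9x + 18, remainder 0.
Solve the quadratic x^2 + 9x + 18 = 0: discriminant = 9^2 - 4(1)(18) = 81 - 72 = 9.
sqrt(9) = 3, so x = (-9 ± 3)/2: x = -3 or x = -6.
Collecting all roots found:

x = -6, x = -3, x = -2, x = 0


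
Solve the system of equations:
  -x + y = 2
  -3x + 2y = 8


Using Cramer's rule:
Determinant D = (-1)(2) - (-3)(1) = -2 + 3 = 1
Dx = (2)(2) - (8)(1) = 4 - 8 = -4
Dy = (-1)(8) - (-3)(2) = -8 + 6 = -2
x = Dx/D = -4/1 = -4
y = Dy/D = -2/1 = -2

x = -4, y = -2


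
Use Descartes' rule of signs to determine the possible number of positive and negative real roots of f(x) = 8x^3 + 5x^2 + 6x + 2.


Descartes' rule of signs:

For positive roots, count sign changes in f(x) = 8x^3 + 5x^2 + 6x + 2:
Signs of coefficients: +, +, +, +
Number of sign changes: 0
Possible positive real roots: 0

For negative roots, examine f(-x) = -8x^3 + 5x^2 - 6x + 2:
Signs of coefficients: -, +, -, +
Number of sign changes: 3
Possible negative real roots: 3, 1

Positive roots: 0; Negative roots: 3 or 1


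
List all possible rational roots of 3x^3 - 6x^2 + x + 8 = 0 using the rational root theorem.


Rational root theorem: possible roots are ±p/q where:
  p divides the constant term (8): p ∈ {1, 2, 4, 8}
  q divides the leading coefficient (3): q ∈ {1, 3}

All possible rational roots: -8, -4, -8/3, -2, -4/3, -1, -2/3, -1/3, 1/3, 2/3, 1, 4/3, 2, 8/3, 4, 8

-8, -4, -8/3, -2, -4/3, -1, -2/3, -1/3, 1/3, 2/3, 1, 4/3, 2, 8/3, 4, 8


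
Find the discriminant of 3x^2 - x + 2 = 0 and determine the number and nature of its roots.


For ax^2 + bx + c = 0, discriminant D = b^2 - 4ac
Here a = 3, b = -1, c = 2
D = (-1)^2 - 4(3)(2) = 1 - 24 = -23

D = -23 < 0
The equation has no real roots (2 complex conjugate roots).

Discriminant = -23, no real roots (2 complex conjugate roots)


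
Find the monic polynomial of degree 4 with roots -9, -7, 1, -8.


A monic polynomial with roots -9, -7, 1, -8 is:
p(x) = (x + 9)(x + 7)(x - 1)(x + 8)
After multiplying by (x + 9): x + 9
After multiplying by (x + 7): x^2 + 16x + 63
After multiplying by (x - 1): x^3 + 15x^2 + 47x - 63
After multiplying by (x + 8): x^4 + 23x^3 + 167x^2 + 313x - 504

x^4 + 23x^3 + 167x^2 + 313x - 504


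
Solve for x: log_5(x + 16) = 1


Convert to exponential form: x + 16 = 5^1 = 5
x = 5 - 16 = -11
Check: log_5(-11 + 16) = log_5(5) = log_5(5) = 1 ✓

x = -11


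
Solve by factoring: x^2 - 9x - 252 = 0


We need two numbers that multiply to -252 and add to -9.
Those numbers are -21 and 12 (since (-21) * 12 = -252 and (-21) + 12 = -9).
So x^2 - 9x - 252 = (x - 21)(x + 12) = 0
Setting each factor to zero: x = 21 or x = -12

x = -12, x = 21


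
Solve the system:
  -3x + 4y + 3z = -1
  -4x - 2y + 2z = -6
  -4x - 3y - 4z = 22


Using Cramer's rule. Expand each determinant along the first row.
D  = (-3)*[(-2)*(-4) - 2*(-3)] - 4*[(-4)*(-4) - 2*(-4)] + 3*[(-4)*(-3) - (-2)*(-4)]
  = (-3)*(14) - 4*(24) + 3*(4) = -126
Dx = (-1)*[(-2)*(-4) - 2*(-3)] - 4*[(-6)*(-4) - 2*22] + 3*[(-6)*(-3) - (-2)*22]
  = (-1)*(14) - 4*(-20) + 3*(62) = 252
Dy = (-3)*[(-6)*(-4) - 2*22] - (-1)*[(-4)*(-4) - 2*(-4)] + 3*[(-4)*22 - (-6)*(-4)]
  = (-3)*(-20) - (-1)*(24) + 3*(-112) = -252
Dz = (-3)*[(-2)*22 - (-6)*(-3)] - 4*[(-4)*22 - (-6)*(-4)] + (-1)*[(-4)*(-3) - (-2)*(-4)]
  = (-3)*(-62) - 4*(-112) + (-1)*(4) = 630
x = Dx/D = 252/-126 = -2, y = Dy/D = -252/-126 = 2, z = Dz/D = 630/-126 = -5
Check eq1: (-3)(-2) + (4)(2) + (3)(-5) = -1 = -1 ✓
Check eq2: (-4)(-2) + (-2)(2) + (2)(-5) = -6 = -6 ✓
Check eq3: (-4)(-2) + (-3)(2) + (-4)(-5) = 22 = 22 ✓

x = -2, y = 2, z = -5


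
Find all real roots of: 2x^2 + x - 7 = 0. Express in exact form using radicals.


Using the quadratic formula: x = (-b ± sqrt(b^2 - 4ac)) / (2a)
Here a = 2, b = 1, c = -7
Discriminant = b^2 - 4ac = 1^2 - 4(2)(-7) = 1 + 56 = 57
Since discriminant = 57 > 0, there are two real roots.
x = (-1 ± sqrt(57)) / 4
Numerically: x ≈ 1.6375 or x ≈ -2.1375

x = (-1 + sqrt(57)) / 4 or x = (-1 - sqrt(57)) / 4


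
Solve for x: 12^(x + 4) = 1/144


Express both sides with the same base.
1/144 = 12^(-2)
Since the bases match, equate exponents: x + 4 = -2
So x = -2 - (4) = -6

x = -6


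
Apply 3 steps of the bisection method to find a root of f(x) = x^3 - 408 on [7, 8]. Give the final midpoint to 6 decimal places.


f(x) = x^3 - 408
f(7) = -65 < 0
f(8) = 104 > 0

Step 1: midpoint = (7.000000 + 8.000000)/2 = 7.500000
  f(7.500000) = 13.875000
  f(mid) > 0, so root is in [7.000000, 7.500000]

Step 2: midpoint = (7.000000 + 7.500000)/2 = 7.250000
  f(7.250000) = -26.921875
  f(mid) < 0, so root is in [7.250000, 7.500000]

Step 3: midpoint = (7.250000 + 7.500000)/2 = 7.375000
  f(7.375000) = -6.869141
  f(mid) < 0, so root is in [7.375000, 7.500000]

midpoint = 7.375000


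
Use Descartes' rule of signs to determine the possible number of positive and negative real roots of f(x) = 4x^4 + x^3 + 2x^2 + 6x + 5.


Descartes' rule of signs:

For positive roots, count sign changes in f(x) = 4x^4 + x^3 + 2x^2 + 6x + 5:
Signs of coefficients: +, +, +, +, +
Number of sign changes: 0
Possible positive real roots: 0

For negative roots, examine f(-x) = 4x^4 - x^3 + 2x^2 - 6x + 5:
Signs of coefficients: +, -, +, -, +
Number of sign changes: 4
Possible negative real roots: 4, 2, 0

Positive roots: 0; Negative roots: 4 or 2 or 0


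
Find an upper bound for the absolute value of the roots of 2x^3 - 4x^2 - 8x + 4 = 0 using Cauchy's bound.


Cauchy's bound: all roots r satisfy |r| <= 1 + max(|a_i/a_n|) for i = 0,...,n-1
where a_n is the leading coefficient.

Coefficients: [2, -4, -8, 4]
Leading coefficient a_n = 2
Ratios |a_i/a_n|: 2, 4, 2
Maximum ratio: 4
Cauchy's bound: |r| <= 1 + 4 = 5

Upper bound = 5


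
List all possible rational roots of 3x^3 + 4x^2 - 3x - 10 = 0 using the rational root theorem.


Rational root theorem: possible roots are ±p/q where:
  p divides the constant term (-10): p ∈ {1, 2, 5, 10}
  q divides the leading coefficient (3): q ∈ {1, 3}

All possible rational roots: -10, -5, -10/3, -2, -5/3, -1, -2/3, -1/3, 1/3, 2/3, 1, 5/3, 2, 10/3, 5, 10

-10, -5, -10/3, -2, -5/3, -1, -2/3, -1/3, 1/3, 2/3, 1, 5/3, 2, 10/3, 5, 10


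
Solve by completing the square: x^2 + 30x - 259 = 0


Start: x^2 + 30x - 259 = 0
Move constant: x^2 + 30x = 259
Half of 30 is 15, squared is 225
Add 225 to both sides: x^2 + 30x + 225 = 484
(x + 15)^2 = 484
x + 15 = ±22
x = -15 + 22 = 7 or x = -15 - 22 = -37

x = -37, x = 7


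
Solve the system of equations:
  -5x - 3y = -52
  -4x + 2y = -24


Using Cramer's rule:
Determinant D = (-5)(2) - (-4)(-3) = -10 - 12 = -22
Dx = (-52)(2) - (-24)(-3) = -104 - 72 = -176
Dy = (-5)(-24) - (-4)(-52) = 120 - 208 = -88
x = Dx/D = -176/-22 = 8
y = Dy/D = -88/-22 = 4

x = 8, y = 4


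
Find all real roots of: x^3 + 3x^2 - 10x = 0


The constant term is 0, so x = 0 is a root. Factor out x:
  x(x^2 + 3x - 10) = 0
Solve the quadratic x^2 + 3x - 10 = 0: discriminant = 3^2 - 4(1)(-10) = 9 + 40 = 49.
sqrt(49) = 7, so x = (-3 ± 7)/2: x = 2 or x = -5.

x = -5, x = 0, x = 2


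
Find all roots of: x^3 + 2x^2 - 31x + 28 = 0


Let p(x) = x^3 + 2x^2 - 31x + 28. By the rational root theorem (leading coefficient 1), any rational root is an integer divisor of 28: try ±1, ±2, ... in turn.
Test x = 1: value = 0 ✓, so (x - 1) is a factor.
Synthetic division by (x - 1): bring down 1; 1(1) + 2 = 3; 3(1) - 31 = -28; (-28)(1) + 28 = 0 → quotient x^2 + 3x - 28, remainder 0.
Solve the quadratic x^2 + 3x - 28 = 0: discriminant = 3^2 - 4(1)(-28) = 9 + 112 = 121.
sqrt(121) = 11, so x = (-3 ± 11)/2: x = 4 or x = -7.
Collecting all roots found:

x = -7, x = 1, x = 4


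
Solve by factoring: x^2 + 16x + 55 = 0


We need two numbers that multiply to 55 and add to 16.
Those numbers are 5 and 11 (since 5 * 11 = 55 and 5 + 11 = 16).
So x^2 + 16x + 55 = (x + 5)(x + 11) = 0
Setting each factor to zero: x = -5 or x = -11

x = -11, x = -5


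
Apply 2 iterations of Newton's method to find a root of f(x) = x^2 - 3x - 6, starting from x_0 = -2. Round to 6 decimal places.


Newton's method: x_(n+1) = x_n - f(x_n)/f'(x_n)
f(x) = x^2 - 3x - 6
f'(x) = 2x - 3

Iteration 1:
  f(-2.000000) = 4.000000
  f'(-2.000000) = -7.000000
  x_1 = -2.000000 - (4.000000)/(-7.000000) = -1.428571

Iteration 2:
  f(-1.428571) = 0.326531
  f'(-1.428571) = -5.857143
  x_2 = -1.428571 - (0.326531)/(-5.857143) = -1.372822

x_2 = -1.372822


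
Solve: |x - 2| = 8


An absolute value equation |expr| = 8 gives two cases:
Case 1: x - 2 = 8
  x = 10, so x = 10
Case 2: x - 2 = -8
  x = -6, so x = -6

x = -6, x = 10


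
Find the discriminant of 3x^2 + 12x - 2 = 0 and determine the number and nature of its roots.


For ax^2 + bx + c = 0, discriminant D = b^2 - 4ac
Here a = 3, b = 12, c = -2
D = (12)^2 - 4(3)(-2) = 144 + 24 = 168

D = 168 > 0 but not a perfect square
The equation has 2 distinct real irrational roots.

Discriminant = 168, 2 distinct real irrational roots


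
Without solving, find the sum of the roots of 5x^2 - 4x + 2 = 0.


By Vieta's formulas for ax^2 + bx + c = 0:
  Sum of roots = -b/a
  Product of roots = c/a

Here a = 5, b = -4, c = 2
Sum = -(-4)/5 = 4/5
Product = 2/5 = 2/5

Sum = 4/5


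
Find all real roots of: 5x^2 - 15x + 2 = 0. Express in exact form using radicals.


Using the quadratic formula: x = (-b ± sqrt(b^2 - 4ac)) / (2a)
Here a = 5, b = -15, c = 2
Discriminant = b^2 - 4ac = (-15)^2 - 4(5)(2) = 225 - 40 = 185
Since discriminant = 185 > 0, there are two real roots.
x = (15 ± sqrt(185)) / 10
Numerically: x ≈ 2.8601 or x ≈ 0.1399

x = (15 + sqrt(185)) / 10 or x = (15 - sqrt(185)) / 10


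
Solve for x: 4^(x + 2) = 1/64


Express both sides with the same base.
1/64 = 4^(-3)
Since the bases match, equate exponents: x + 2 = -3
So x = -3 - (2) = -5

x = -5


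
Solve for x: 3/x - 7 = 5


Subtract -7 from both sides: 3/x = 12
Multiply both sides by x: 3 = 12 * x
Divide by 12: x = 1/4

x = 1/4


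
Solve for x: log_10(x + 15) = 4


Convert to exponential form: x + 15 = 10^4 = 10000
x = 10000 - 15 = 9985
Check: log_10(9985 + 15) = log_10(10000) = log_10(10000) = 4 ✓

x = 9985


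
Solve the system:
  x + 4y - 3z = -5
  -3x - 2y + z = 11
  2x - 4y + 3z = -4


Using Cramer's rule. Expand each determinant along the first row.
D  = 1*[(-2)*3 - 1*(-4)] - 4*[(-3)*3 - 1*2] + (-3)*[(-3)*(-4) - (-2)*2]
  = 1*(-2) - 4*(-11) + (-3)*(16) = -6
Dx = (-5)*[(-2)*3 - 1*(-4)] - 4*[11*3 - 1*(-4)] + (-3)*[11*(-4) - (-2)*(-4)]
  = (-5)*(-2) - 4*(37) + (-3)*(-52) = 18
Dy = 1*[11*3 - 1*(-4)] - (-5)*[(-3)*3 - 1*2] + (-3)*[(-3)*(-4) - 11*2]
  = 1*(37) - (-5)*(-11) + (-3)*(-10) = 12
Dz = 1*[(-2)*(-4) - 11*(-4)] - 4*[(-3)*(-4) - 11*2] + (-5)*[(-3)*(-4) - (-2)*2]
  = 1*(52) - 4*(-10) + (-5)*(16) = 12
x = Dx/D = 18/-6 = -3, y = Dy/D = 12/-6 = -2, z = Dz/D = 12/-6 = -2
Check eq1: (1)(-3) + (4)(-2) + (-3)(-2) = -5 = -5 ✓
Check eq2: (-3)(-3) + (-2)(-2) + (1)(-2) = 11 = 11 ✓
Check eq3: (2)(-3) + (-4)(-2) + (3)(-2) = -4 = -4 ✓

x = -3, y = -2, z = -2


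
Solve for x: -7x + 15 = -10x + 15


Starting with: -7x + 15 = -10x + 15
Move all x terms to left: (-7 + 10)x = 15 - 15
Simplify: 3x = 0
Divide both sides by 3: x = 0

x = 0


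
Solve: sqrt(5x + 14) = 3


Square both sides: 5x + 14 = 3^2 = 9
5x = 9 - 14 = -5
x = -1
Check: sqrt(5*(-1) + 14) = sqrt(9) = 3 ✓

x = -1


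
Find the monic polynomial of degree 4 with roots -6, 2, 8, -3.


A monic polynomial with roots -6, 2, 8, -3 is:
p(x) = (x + 6)(x - 2)(x - 8)(x + 3)
After multiplying by (x + 6): x + 6
After multiplying by (x - 2): x^2 + 4x - 12
After multiplying by (x - 8): x^3 - 4x^2 - 44x + 96
After multiplying by (x + 3): x^4 - x^3 - 56x^2 - 36x + 288

x^4 - x^3 - 56x^2 - 36x + 288


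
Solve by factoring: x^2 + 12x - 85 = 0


We need two numbers that multiply to -85 and add to 12.
Those numbers are 17 and -5 (since 17 * (-5) = -85 and 17 + (-5) = 12).
So x^2 + 12x - 85 = (x + 17)(x - 5) = 0
Setting each factor to zero: x = -17 or x = 5

x = -17, x = 5


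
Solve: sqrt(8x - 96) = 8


Square both sides: 8x - 96 = 8^2 = 64
8x = 64 + 96 = 160
x = 20
Check: sqrt(8*20 - 96) = sqrt(64) = 8 ✓

x = 20


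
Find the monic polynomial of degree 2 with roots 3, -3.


A monic polynomial with roots 3, -3 is:
p(x) = (x - 3)(x + 3)
After multiplying by (x - 3): x - 3
After multiplying by (x + 3): x^2 - 9

x^2 - 9


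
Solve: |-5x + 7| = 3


An absolute value equation |expr| = 3 gives two cases:
Case 1: -5x + 7 = 3
  -5x = -4, so x = 4/5
Case 2: -5x + 7 = -3
  -5x = -10, so x = 2

x = 4/5, x = 2


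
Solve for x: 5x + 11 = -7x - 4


Starting with: 5x + 11 = -7x - 4
Move all x terms to left: (5 + 7)x = -4 - 11
Simplify: 12x = -15
Divide both sides by 12: x = -5/4

x = -5/4


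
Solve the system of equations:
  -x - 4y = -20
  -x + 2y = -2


Using Cramer's rule:
Determinant D = (-1)(2) - (-1)(-4) = -2 - 4 = -6
Dx = (-20)(2) - (-2)(-4) = -40 - 8 = -48
Dy = (-1)(-2) - (-1)(-20) = 2 - 20 = -18
x = Dx/D = -48/-6 = 8
y = Dy/D = -18/-6 = 3

x = 8, y = 3


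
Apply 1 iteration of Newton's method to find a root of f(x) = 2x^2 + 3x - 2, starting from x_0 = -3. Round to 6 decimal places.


Newton's method: x_(n+1) = x_n - f(x_n)/f'(x_n)
f(x) = 2x^2 + 3x - 2
f'(x) = 4x + 3

Iteration 1:
  f(-3.000000) = 7.000000
  f'(-3.000000) = -9.000000
  x_1 = -3.000000 - (7.000000)/(-9.000000) = -2.222222

x_1 = -2.222222


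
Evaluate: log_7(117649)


We need the exponent such that 7^? = 117649
7^6 = 117649
Therefore log_7(117649) = 6

6


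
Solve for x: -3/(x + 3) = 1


Multiply both sides by (x + 3): -3 = 1(x + 3)
Distribute: -3 = x + 3
x = -3 - 3 = -6
x = -6

x = -6


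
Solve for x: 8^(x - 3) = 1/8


Express both sides with the same base.
1/8 = 8^(-1)
Since the bases match, equate exponents: x - 3 = -1
So x = -1 - (-3) = 2

x = 2


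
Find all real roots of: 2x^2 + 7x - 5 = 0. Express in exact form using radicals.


Using the quadratic formula: x = (-b ± sqrt(b^2 - 4ac)) / (2a)
Here a = 2, b = 7, c = -5
Discriminant = b^2 - 4ac = 7^2 - 4(2)(-5) = 49 + 40 = 89
Since discriminant = 89 > 0, there are two real roots.
x = (-7 ± sqrt(89)) / 4
Numerically: x ≈ 0.6085 or x ≈ -4.1085

x = (-7 + sqrt(89)) / 4 or x = (-7 - sqrt(89)) / 4


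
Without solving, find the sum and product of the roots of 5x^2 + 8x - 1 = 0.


By Vieta's formulas for ax^2 + bx + c = 0:
  Sum of roots = -b/a
  Product of roots = c/a

Here a = 5, b = 8, c = -1
Sum = -(8)/5 = -8/5
Product = -1/5 = -1/5

Sum = -8/5, Product = -1/5


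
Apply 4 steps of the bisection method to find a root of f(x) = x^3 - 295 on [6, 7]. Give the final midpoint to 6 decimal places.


f(x) = x^3 - 295
f(6) = -79 < 0
f(7) = 48 > 0

Step 1: midpoint = (6.000000 + 7.000000)/2 = 6.500000
  f(6.500000) = -20.375000
  f(mid) < 0, so root is in [6.500000, 7.000000]

Step 2: midpoint = (6.500000 + 7.000000)/2 = 6.750000
  f(6.750000) = 12.546875
  f(mid) > 0, so root is in [6.500000, 6.750000]

Step 3: midpoint = (6.500000 + 6.750000)/2 = 6.625000
  f(6.625000) = -4.224609
  f(mid) < 0, so root is in [6.625000, 6.750000]

Step 4: midpoint = (6.625000 + 6.750000)/2 = 6.687500
  f(6.687500) = 4.082764
  f(mid) > 0, so root is in [6.625000, 6.687500]

midpoint = 6.687500


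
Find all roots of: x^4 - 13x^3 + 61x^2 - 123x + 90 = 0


Let p(x) = x^4 - 13x^3 + 61x^2 - 123x + 90. By the rational root theorem (leading coefficient 1), any rational root is an integer divisor of 90: try ±1, ±2, ... in turn.
Test x = 1: value = 16 ≠ 0.
Test x = -1: value = 288 ≠ 0.
Test x = 2: value = 0 ✓, so (x - 2) is a factor.
Synthetic division by (x - 2): bring down 1; 1(2) - 13 = -11; (-11)(2) + 61 = 39; 39(2) - 123 = -45; (-45)(2) + 90 = 0 → quotient x^3 - 11x^2 + 39x - 45, remainder 0.
Continue with the quotient x^3 - 11x^2 + 39x - 45 (candidates must divide 45).
Test x = 3: value = 0 ✓, so (x - 3) is a factor.
Synthetic division by (x - 3): bring down 1; 1(3) - 11 = -8; (-8)(3) + 39 = 15; 15(3) - 45 = 0 → quotient x^2 - 8x + 15, remainder 0.
Solve the quadratic x^2 - 8x + 15 = 0: discriminant = (-8)^2 - 4(1)(15) = 64 - 60 = 4.
sqrt(4) = 2, so x = (8 ± 2)/2: x = 5 or x = 3.
Collecting all roots found:

x = 2, x = 3 (multiplicity 2), x = 5


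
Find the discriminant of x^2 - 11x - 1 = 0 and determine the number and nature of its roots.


For ax^2 + bx + c = 0, discriminant D = b^2 - 4ac
Here a = 1, b = -11, c = -1
D = (-11)^2 - 4(1)(-1) = 121 + 4 = 125

D = 125 > 0 but not a perfect square
The equation has 2 distinct real irrational roots.

Discriminant = 125, 2 distinct real irrational roots


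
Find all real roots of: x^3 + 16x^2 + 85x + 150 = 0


Let p(x) = x^3 + 16x^2 + 85x + 150. By the rational root theorem (leading coefficient 1), any rational root is an integer divisor of 150: try ±1, ±2, ... in turn.
Test x = 1: value = 252 ≠ 0.
Test x = -1: value = 80 ≠ 0.
Test x = 2: value = 392 ≠ 0.
Test x = -2: value = 36 ≠ 0.
Test x = 3: value = 576 ≠ 0.
Test x = -3: value = 12 ≠ 0.
Test x = 5: value = 1100 ≠ 0.
Test x = -5: value = 0 ✓, so (x + 5) is a factor.
Synthetic division by (x + 5): bring down 1; 1(-5) + 16 = 11; 11(-5) + 85 = 30; 30(-5) + 150 = 0 → quotient x^2 + 11x + 30, remainder 0.
Solve the quadratic x^2 + 11x + 30 = 0: discriminant = 11^2 - 4(1)(30) = 121 - 120 = 1.
sqrt(1) = 1, so x = (-11 ± 1)/2: x = -5 or x = -6.

x = -6, x = -5 (multiplicity 2)


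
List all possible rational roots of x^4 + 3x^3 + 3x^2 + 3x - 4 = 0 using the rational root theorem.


Rational root theorem: possible roots are ±p/q where:
  p divides the constant term (-4): p ∈ {1, 2, 4}
  q divides the leading coefficient (1): q ∈ {1}

All possible rational roots: -4, -2, -1, 1, 2, 4

-4, -2, -1, 1, 2, 4


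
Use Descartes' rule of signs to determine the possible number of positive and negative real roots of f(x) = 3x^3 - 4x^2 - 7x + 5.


Descartes' rule of signs:

For positive roots, count sign changes in f(x) = 3x^3 - 4x^2 - 7x + 5:
Signs of coefficients: +, -, -, +
Number of sign changes: 2
Possible positive real roots: 2, 0

For negative roots, examine f(-x) = -3x^3 - 4x^2 + 7x + 5:
Signs of coefficients: -, -, +, +
Number of sign changes: 1
Possible negative real roots: 1

Positive roots: 2 or 0; Negative roots: 1
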